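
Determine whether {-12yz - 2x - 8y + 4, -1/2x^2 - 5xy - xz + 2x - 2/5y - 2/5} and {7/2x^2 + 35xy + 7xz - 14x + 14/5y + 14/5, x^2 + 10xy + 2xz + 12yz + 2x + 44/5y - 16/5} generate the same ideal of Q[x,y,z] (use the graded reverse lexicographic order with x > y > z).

Two ideals are equal iff their reduced Gröbner bases coincide (the reduced basis is unique for a fixed ordering).
Buchberger on the first generating set:
f_1 = -12yz - 2x - 8y + 4, LT = yz.
f_2 = -1/2x^2 - 5xy - xz + 2x - 2/5y - 2/5, LT = x^2.

The S-polynomials (S(f_1,f_2)) all reduce to 0 modulo the current basis, so we have a Gröbner basis.
Inter-reduce: drop elements whose leading term is divisible by another's, tail-reduce, and make monic.
Reduced Gröbner basis: {x^2 + 10xy + 2xz - 4x + 4/5y + 4/5, yz + 1/6x + 2/3y - 1/3}.

Buchberger on the second generating set:
h_1 = 7/2x^2 + 35xy + 7xz - 14x + 14/5y + 14/5, LT = x^2.
h_2 = x^2 + 10xy + 2xz + 12yz + 2x + 44/5y - 16/5, LT = x^2.

S(h_1,h_2): lcm = x^2. S = -12yz - 6x - 8y + 4.
  leading term yz: no divisor's leading term divides it; move -12yz to the remainder.
  leading term x: no divisor's leading term divides it; move -6x to the remainder.
  leading term y: no divisor's leading term divides it; move -8y to the remainder.
  leading term 1: no divisor's leading term divides it; move 4 to the remainder.
  remainder -12yz - 6x - 8y + 4 ≠ 0; add k_3 = -12yz - 6x - 8y + 4 to the basis.

The other S-polynomials (S(h_1,k_3), S(h_2,k_3)) all reduce to 0 modulo the current basis, so we have a Gröbner basis.
Inter-reduce: drop elements whose leading term is divisible by another's, tail-reduce, and make monic.
Reduced Gröbner basis: {x^2 + 10xy + 2xz - 4x + 4/5y + 4/5, yz + 1/2x + 2/3y - 1/3}.

The bases are distinct; the ideals are different.

No, the ideals differ.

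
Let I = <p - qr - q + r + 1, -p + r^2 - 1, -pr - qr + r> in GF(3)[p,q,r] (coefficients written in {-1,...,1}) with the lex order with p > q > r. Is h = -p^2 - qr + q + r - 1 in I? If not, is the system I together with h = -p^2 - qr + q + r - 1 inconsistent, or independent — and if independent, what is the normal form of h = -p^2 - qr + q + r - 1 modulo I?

First compute the reduced Gröbner basis of I by Buchberger's algorithm.
f_1 = p - qr - q + r + 1, LT = p.
f_2 = -p + r^2 - 1, LT = p.
f_3 = -pr - qr + r, LT = pr.

S(f_1,f_2): lcm = p. S = -qr - q + r^2 + r.
  leading term qr: no divisor's leading term divides it; move -qr to the remainder.
  leading term q: no divisor's leading term divides it; move -q to the remainder.
  leading term r^2: no divisor's leading term divides it; move r^2 to the remainder.
  leading term r: no divisor's leading term divides it; move r to the remainder.
  remainder -qr - q + r^2 + r ≠ 0; add k_4 = -qr - q + r^2 + r to the basis.

S(f_1,f_3): lcm = pr. S = -qr^2 + qr + r^2 - r.
  leading term qr^2: subtract (r)·k_4 from -qr^2 + qr + r^2 - r → -qr - r^3 - r
  leading term qr: subtract (1)·k_4 from -qr - r^3 - r → q - r^3 - r^2 + r
  leading term q: no divisor's leading term divides it; move q to the remainder.
  leading term r^3: no divisor's leading term divides it; move -r^3 to the remainder.
  leading term r^2: no divisor's leading term divides it; move -r^2 to the remainder.
  leading term r: no divisor's leading term divides it; move r to the remainder.
  remainder q - r^3 - r^2 + r ≠ 0; add k_5 = q - r^3 - r^2 + r to the basis.

S(k_4,k_5): lcm = qr. S = q + r^4 + r^3 + r^2 - r.
  leading term q: subtract (1)·k_5 from q + r^4 + r^3 + r^2 - r → r^4 - r^3 - r^2 + r
  leading term r^4: no divisor's leading term divides it; move r^4 to the remainder.
  leading term r^3: no divisor's leading term divides it; move -r^3 to the remainder.
  leading term r^2: no divisor's leading term divides it; move -r^2 to the remainder.
  leading term r: no divisor's leading term divides it; move r to the remainder.
  remainder r^4 - r^3 - r^2 + r ≠ 0; add k_6 = r^4 - r^3 - r^2 + r to the basis.

The other S-polynomials (S(f_2,f_3), S(f_1,k_4), S(f_2,k_4), S(f_3,k_4), S(f_1,k_5), S(f_2,k_5), S(f_3,k_5), S(f_1,k_6), S(f_2,k_6), S(f_3,k_6), S(k_4,k_6), S(k_5,k_6)) all reduce to 0 modulo the current basis, so we have a Gröbner basis.
Inter-reduce: drop elements whose leading term is divisible by another's, tail-reduce, and make monic.
Reduced Gröbner basis: {p - r^2 + 1, q - r^3 - r^2 + r, r^4 - r^3 - r^2 + r}.
Label its elements g_1 = p - r^2 + 1, g_2 = q - r^3 - r^2 + r, g_3 = r^4 - r^3 - r^2 + r.

Reduce h = -p^2 - qr + q + r - 1 modulo G:
  leading term p^2: subtract (-p)·g_1 from -p^2 - qr + q + r - 1 → -pr^2 + p - qr + q + r - 1
  leading term pr^2: subtract (-r^2)·g_1 from -pr^2 + p - qr + q + r - 1 → p - qr + q - r^4 + r^2 + r - 1
  leading term p: subtract (1)·g_1 from p - qr + q - r^4 + r^2 + r - 1 → -qr + q - r^4 - r^2 + r + 1
  leading term qr: subtract (-r)·g_2 from -qr + q - r^4 - r^2 + r + 1 → q + r^4 - r^3 + r + 1
  leading term q: subtract (1)·g_2 from q + r^4 - r^3 + r + 1 → r^4 + r^2 + 1
  leading term r^4: subtract (1)·g_3 from r^4 + r^2 + 1 → r^3 - r^2 - r + 1
  leading term r^3: no divisor's leading term divides it; move r^3 to the remainder.
  leading term r^2: no divisor's leading term divides it; move -r^2 to the remainder.
  leading term r: no divisor's leading term divides it; move -r to the remainder.
  leading term 1: no divisor's leading term divides it; move 1 to the remainder.
  normal form = r^3 - r^2 - r + 1.
The normal form is nonzero, so h ∉ I. Since h minus its normal form lies in I, I + (h) = I + (n) where n = r^3 - r^2 - r + 1; decide whether this ideal is the whole ring.
Run Buchberger on G together with n (pairs among the g_i already reduce to 0 since G is a Gröbner basis):
g_1 = p - r^2 + 1, LT = p.
g_2 = q - r^3 - r^2 + r, LT = q.
g_3 = r^4 - r^3 - r^2 + r, LT = r^4.
n = r^3 - r^2 - r + 1, LT = r^3.

The S-polynomials (S(g_1,g_2), S(g_1,g_3), S(g_1,n), S(g_2,g_3), S(g_2,n), S(g_3,n)) all reduce to 0 modulo the current basis, so we have a Gröbner basis.
Inter-reduce: drop elements whose leading term is divisible by another's, tail-reduce, and make monic.
Reduced Gröbner basis: {p - r^2 + 1, q + r^2 + 1, r^3 - r^2 - r + 1}.
The reduced Gröbner basis of I + (h) is {p - r^2 + 1, q + r^2 + 1, r^3 - r^2 - r + 1} ≠ {1}, a proper ideal, so the enlarged system stays consistent: h is independent of I, with normal form r^3 - r^2 - r + 1.

-p^2 - qr + q + r - 1 is independent of I; its normal form modulo I is r^3 - r^2 - r + 1.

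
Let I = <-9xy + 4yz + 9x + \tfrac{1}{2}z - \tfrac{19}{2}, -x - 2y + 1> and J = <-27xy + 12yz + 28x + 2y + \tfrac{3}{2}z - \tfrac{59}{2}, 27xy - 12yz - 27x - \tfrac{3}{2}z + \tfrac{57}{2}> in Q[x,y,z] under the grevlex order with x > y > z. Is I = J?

Two ideals are equal iff their reduced Gröbner bases coincide (the reduced basis is unique for a fixed ordering).
Buchberger on the first generating set:
f_1 = -9xy + 4yz + 9x + \tfrac{1}{2}z - \tfrac{19}{2}, LT = xy.
f_2 = -x - 2y + 1, LT = x.

S(f_1,f_2): lcm = xy. S = -2y^{2} - \tfrac{4}{9}yz - x + y - \tfrac{1}{18}z + \tfrac{19}{18}.
  leading term y^{2}: no divisor's leading term divides it; move -2y^{2} to the remainder.
  leading term yz: no divisor's leading term divides it; move -\tfrac{4}{9}yz to the remainder.
  leading term x: subtract (1)·f_2 from -x + y - \tfrac{1}{18}z + \tfrac{19}{18} → 3y - \tfrac{1}{18}z + \tfrac{1}{18}
  leading term y: no divisor's leading term divides it; move 3y to the remainder.
  leading term z: no divisor's leading term divides it; move -\tfrac{1}{18}z to the remainder.
  leading term 1: no divisor's leading term divides it; move \tfrac{1}{18} to the remainder.
  remainder -2y^{2} - \tfrac{4}{9}yz + 3y - \tfrac{1}{18}z + \tfrac{1}{18} ≠ 0; add g_3 = -2y^{2} - \tfrac{4}{9}yz + 3y - \tfrac{1}{18}z + \tfrac{1}{18} to the basis.

The other S-polynomials (S(f_1,g_3), S(f_2,g_3)) all reduce to 0 modulo the current basis, so we have a Gröbner basis.
Inter-reduce: drop elements whose leading term is divisible by another's, tail-reduce, and make monic.
Reduced Gröbner basis: {y^{2} + \tfrac{2}{9}yz - \tfrac{3}{2}y + \tfrac{1}{36}z - \tfrac{1}{36}, x + 2y - 1}.

Buchberger on the second generating set:
h_1 = -27xy + 12yz + 28x + 2y + \tfrac{3}{2}z - \tfrac{59}{2}, LT = xy.
h_2 = 27xy - 12yz - 27x - \tfrac{3}{2}z + \tfrac{57}{2}, LT = xy.

S(h_1,h_2): lcm = xy. S = -\tfrac{1}{27}x - \tfrac{2}{27}y + \tfrac{1}{27}.
  leading term x: no divisor's leading term divides it; move -\tfrac{1}{27}x to the remainder.
  leading term y: no divisor's leading term divides it; move -\tfrac{2}{27}y to the remainder.
  leading term 1: no divisor's leading term divides it; move \tfrac{1}{27} to the remainder.
  remainder -\tfrac{1}{27}x - \tfrac{2}{27}y + \tfrac{1}{27} ≠ 0; add k_3 = -\tfrac{1}{27}x - \tfrac{2}{27}y + \tfrac{1}{27} to the basis.

S(h_1,k_3): lcm = xy. S = -2y^{2} - \tfrac{4}{9}yz - \tfrac{28}{27}x + \tfrac{25}{27}y - \tfrac{1}{18}z + \tfrac{59}{54}.
  leading term y^{2}: no divisor's leading term divides it; move -2y^{2} to the remainder.
  leading term yz: no divisor's leading term divides it; move -\tfrac{4}{9}yz to the remainder.
  leading term x: subtract (28)·k_3 from -\tfrac{28}{27}x + \tfrac{25}{27}y - \tfrac{1}{18}z + \tfrac{59}{54} → 3y - \tfrac{1}{18}z + \tfrac{1}{18}
  leading term y: no divisor's leading term divides it; move 3y to the remainder.
  leading term z: no divisor's leading term divides it; move -\tfrac{1}{18}z to the remainder.
  leading term 1: no divisor's leading term divides it; move \tfrac{1}{18} to the remainder.
  remainder -2y^{2} - \tfrac{4}{9}yz + 3y - \tfrac{1}{18}z + \tfrac{1}{18} ≠ 0; add k_4 = -2y^{2} - \tfrac{4}{9}yz + 3y - \tfrac{1}{18}z + \tfrac{1}{18} to the basis.

The other S-polynomials (S(h_2,k_3), S(h_1,k_4), S(h_2,k_4), S(k_3,k_4)) all reduce to 0 modulo the current basis, so we have a Gröbner basis.
Inter-reduce: drop elements whose leading term is divisible by another's, tail-reduce, and make monic.
Reduced Gröbner basis: {y^{2} + \tfrac{2}{9}yz - \tfrac{3}{2}y + \tfrac{1}{36}z - \tfrac{1}{36}, x + 2y - 1}.

These coincide, so the ideals are equal.

Yes, the ideals are equal.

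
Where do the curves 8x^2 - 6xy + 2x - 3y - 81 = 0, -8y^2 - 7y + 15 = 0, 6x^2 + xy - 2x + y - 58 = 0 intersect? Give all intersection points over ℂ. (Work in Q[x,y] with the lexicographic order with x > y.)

Compute a lex Gröbner basis by Buchberger's algorithm.
f_1 = 8x^2 - 6xy + 2x - 3y - 81, LT = x^2.
f_2 = -8y^2 - 7y + 15, LT = y^2.
f_3 = 6x^2 + xy - 2x + y - 58, LT = x^2.

S(f_1,f_2): leading monomials are coprime, so the S-polynomial reduces to 0 (Buchberger's first criterion).
S(f_1,f_3): lcm = x^2. S = -11/12xy + 7/12x - 13/24y - 11/24.
  leading term xy: no divisor's leading term divides it; move -11/12xy to the remainder.
  leading term x: no divisor's leading term divides it; move 7/12x to the remainder.
  leading term y: no divisor's leading term divides it; move -13/24y to the remainder.
  leading term 1: no divisor's leading term divides it; move -11/24 to the remainder.
  remainder -11/12xy + 7/12x - 13/24y - 11/24 ≠ 0; add h_4 = -11/12xy + 7/12x - 13/24y - 11/24 to the basis.

S(f_2,f_3): leading monomials are coprime, so the S-polynomial reduces to 0 (Buchberger's first criterion).
S(f_1,h_4): lcm = x^2y. S = 7/11x^2 - 3/4xy^2 - 15/44xy - 1/2x - 3/8y^2 - 81/8y.
  leading term x^2: subtract (7/88)·f_1 from 7/11x^2 - 3/4xy^2 - 15/44xy - 1/2x - 3/8y^2 - 81/8y → -3/4xy^2 + 3/22xy - 29/44x - 3/8y^2 - 435/44y + 567/88
  leading term xy^2: subtract (3/32x)·f_2 from -3/4xy^2 + 3/22xy - 29/44x - 3/8y^2 - 435/44y + 567/88 → 279/352xy - 727/352x - 3/8y^2 - 435/44y + 567/88
  leading term xy: subtract (-837/968)·h_4 from 279/352xy - 727/352x - 3/8y^2 - 435/44y + 567/88 → -1511/968x - 3/8y^2 - 80187/7744y + 387/64
  leading term x: no divisor's leading term divides it; move -1511/968x to the remainder.
  leading term y^2: subtract (3/64)·f_2 from -3/8y^2 - 80187/7744y + 387/64 → -38823/3872y + 171/32
  leading term y: no divisor's leading term divides it; move -38823/3872y to the remainder.
  leading term 1: no divisor's leading term divides it; move 171/32 to the remainder.
  remainder -1511/968x - 38823/3872y + 171/32 ≠ 0; add h_5 = -1511/968x - 38823/3872y + 171/32 to the basis.

S(f_2,h_4): lcm = xy^2. S = 133/88xy - 15/8x - 13/22y^2 - 1/2y.
  leading term xy: subtract (-399/242)·h_4 from 133/88xy - 15/8x - 13/22y^2 - 1/2y → -221/242x - 13/22y^2 - 2697/1936y - 133/176
  leading term x: subtract (884/1511)·h_5 from -221/242x - 13/22y^2 - 2697/1936y - 133/176 → -13/22y^2 + 1189509/265936y - 1032365/265936
  leading term y^2: subtract (13/176)·f_2 from -13/22y^2 + 1189509/265936y - 1032365/265936 → 663505/132968y - 663505/132968
  leading term y: no divisor's leading term divides it; move 663505/132968y to the remainder.
  leading term 1: no divisor's leading term divides it; move -663505/132968 to the remainder.
  remainder 663505/132968y - 663505/132968 ≠ 0; add h_6 = 663505/132968y - 663505/132968 to the basis.

S(f_3,h_4): lcm = x^2y. S = 7/11x^2 + 1/6xy^2 - 61/66xy - 1/2x + 1/6y^2 - 29/3y.
  leading term x^2: subtract (7/88)·f_1 from 7/11x^2 + 1/6xy^2 - 61/66xy - 1/2x + 1/6y^2 - 29/3y → 1/6xy^2 - 59/132xy - 29/44x + 1/6y^2 - 2489/264y + 567/88
  leading term xy^2: subtract (-1/48x)·f_2 from 1/6xy^2 - 59/132xy - 29/44x + 1/6y^2 - 2489/264y + 567/88 → -313/528xy - 61/176x + 1/6y^2 - 2489/264y + 567/88
  leading term xy: subtract (313/484)·h_4 from -313/528xy - 61/176x + 1/6y^2 - 2489/264y + 567/88 → -1051/1452x + 1/6y^2 - 35149/3872y + 647/96
  leading term x: subtract (2102/4533)·h_5 from -1051/1452x + 1/6y^2 - 35149/3872y + 647/96 → 1/6y^2 - 214117/48352y + 618175/145056
  leading term y^2: subtract (-1/48)·f_2 from 1/6y^2 - 214117/48352y + 618175/145056 → -663505/145056y + 663505/145056
  leading term y: subtract (-11/12)·h_6 from -663505/145056y + 663505/145056 → 0
  remainder 0.

S(f_1,h_5): lcm = x^2. S = -10839/1511xy + 11101/3022x - 3/8y - 81/8.
  leading term xy: subtract (130068/16621)·h_4 from -10839/1511xy + 11101/3022x - 3/8y - 81/8 → -29635/33242x + 513765/132968y - 79035/12088
  leading term x: subtract (1303940/2283121)·h_5 from -29635/33242x + 513765/132968y - 79035/12088 → 21895665/2283121y - 21895665/2283121
  leading term y: subtract (2904/1511)·h_6 from 21895665/2283121y - 21895665/2283121 → 0
  remainder 0.

S(f_2,h_5): leading monomials are coprime, so the S-polynomial reduces to 0 (Buchberger's first criterion).
S(f_3,h_5): lcm = x^2. S = -113447/18132xy + 56029/18132x + 1/6y - 29/3.
  leading term xy: subtract (113447/16621)·h_4 from -113447/18132xy + 56029/18132x + 1/6y - 29/3 → -29635/33242x + 513765/132968y - 79035/12088
  leading term x: subtract (1303940/2283121)·h_5 from -29635/33242x + 513765/132968y - 79035/12088 → 21895665/2283121y - 21895665/2283121
  leading term y: subtract (2904/1511)·h_6 from 21895665/2283121y - 21895665/2283121 → 0
  remainder 0.

S(h_4,h_5): lcm = xy. S = -7/11x - 38823/6044y^2 + 266887/66484y + 1/2.
  leading term x: subtract (616/1511)·h_5 from -7/11x - 38823/6044y^2 + 266887/66484y + 1/2 → -38823/6044y^2 + 12242/1511y - 10145/6044
  leading term y^2: subtract (38823/48352)·f_2 from -38823/6044y^2 + 12242/1511y - 10145/6044 → 663505/48352y - 663505/48352
  leading term y: subtract (11/4)·h_6 from 663505/48352y - 663505/48352 → 0
  remainder 0.

S(f_1,h_6): leading monomials are coprime, so the S-polynomial reduces to 0 (Buchberger's first criterion).
S(f_2,h_6): lcm = y^2. S = 15/8y - 15/8.
  leading term y: subtract (49863/132701)·h_6 from 15/8y - 15/8 → 0
  remainder 0.

S(f_3,h_6): leading monomials are coprime, so the S-polynomial reduces to 0 (Buchberger's first criterion).
S(h_4,h_6): lcm = xy. S = 4/11x + 13/22y + 1/2.
  leading term x: subtract (-352/1511)·h_5 from 4/11x + 13/22y + 1/2 → -5273/3022y + 5273/3022
  leading term y: subtract (-232012/663505)·h_6 from -5273/3022y + 5273/3022 → 0
  remainder 0.

S(h_5,h_6): leading monomials are coprime, so the S-polynomial reduces to 0 (Buchberger's first criterion).
Every S-polynomial of the final basis reduces to 0, so we have a Gröbner basis.
Inter-reduce: drop elements whose leading term is divisible by another's, tail-reduce, and make monic.
Reduced Gröbner basis: {x + 3, y - 1}.

A lex Gröbner basis eliminates variables successively. Here y - 1 depends only on y, with roots {1}; lifting each root through the earlier basis elements recovers the full solutions.
  y = 1: the earlier basis element becomes x + 3 = 0, giving x = -3 — point (-3, 1).
Each listed point satisfies every original equation (direct substitution).

{(-3, 1)}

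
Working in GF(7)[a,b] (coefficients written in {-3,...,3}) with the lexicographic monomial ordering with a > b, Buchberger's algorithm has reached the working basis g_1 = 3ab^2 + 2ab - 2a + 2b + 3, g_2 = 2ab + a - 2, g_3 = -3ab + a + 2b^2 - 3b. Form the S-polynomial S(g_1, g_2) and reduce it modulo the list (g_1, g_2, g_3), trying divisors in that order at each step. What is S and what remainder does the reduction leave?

lcm(LM(g_1), LM(g_2)) = ab^2.
S = (lcm/LT(g_1))·g_1 − (lcm/LT(g_2))·g_2 = -ab - 3a - 3b + 1.
Reduce S modulo (g_1, g_2, g_3) in that order:
  leading term ab: subtract (3)·g_2 from -ab - 3a - 3b + 1 → a - 3b
  leading term a: no divisor's leading term divides it; move a to the remainder.
  leading term b: no divisor's leading term divides it; move -3b to the remainder.
The remainder a - 3b is nonzero, so it would be added as the next basis element.

S(g_1, g_2) = -ab - 3a - 3b + 1; remainder on division = a - 3b.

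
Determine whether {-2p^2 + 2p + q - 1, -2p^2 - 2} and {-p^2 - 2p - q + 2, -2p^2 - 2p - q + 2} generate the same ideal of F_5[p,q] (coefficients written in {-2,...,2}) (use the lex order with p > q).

Equality of ideals is decidable: compute both reduced Gröbner bases (unique for the ordering) and check whether they agree.
Buchberger on the first generating set:
f_1 = -2p^2 + 2p + q - 1, LT = p^2.
f_2 = -2p^2 - 2, LT = p^2.

S(f_1,f_2): lcm = p^2. S = -p + 2q + 2.
  leading term p: no divisor's leading term divides it; move -p to the remainder.
  leading term q: no divisor's leading term divides it; move 2q to the remainder.
  leading term 1: no divisor's leading term divides it; move 2 to the remainder.
  remainder -p + 2q + 2 ≠ 0; add g_3 = -p + 2q + 2 to the basis.

S(f_1,g_3): lcm = p^2. S = 2pq + p + 2q - 2.
  leading term pq: subtract (-2q)·g_3 from 2pq + p + 2q - 2 → p - q^2 + q - 2
  leading term p: subtract (-1)·g_3 from p - q^2 + q - 2 → -q^2 - 2q
  leading term q^2: no divisor's leading term divides it; move -q^2 to the remainder.
  leading term q: no divisor's leading term divides it; move -2q to the remainder.
  remainder -q^2 - 2q ≠ 0; add g_4 = -q^2 - 2q to the basis.

The other S-polynomials (S(f_2,g_3), S(f_1,g_4), S(f_2,g_4), S(g_3,g_4)) all reduce to 0 modulo the current basis, so we have a Gröbner basis.
Inter-reduce: drop elements whose leading term is divisible by another's, tail-reduce, and make monic.
Reduced Gröbner basis: {p - 2q - 2, q^2 + 2q}.

Buchberger on the second generating set:
h_1 = -p^2 - 2p - q + 2, LT = p^2.
h_2 = -2p^2 - 2p - q + 2, LT = p^2.

S(h_1,h_2): lcm = p^2. S = p - 2q - 1.
  leading term p: no divisor's leading term divides it; move p to the remainder.
  leading term q: no divisor's leading term divides it; move -2q to the remainder.
  leading term 1: no divisor's leading term divides it; move -1 to the remainder.
  remainder p - 2q - 1 ≠ 0; add k_3 = p - 2q - 1 to the basis.

S(h_1,k_3): lcm = p^2. S = 2pq - 2p + q - 2.
  leading term pq: subtract (2q)·k_3 from 2pq - 2p + q - 2 → -2p - q^2 - 2q - 2
  leading term p: subtract (-2)·k_3 from -2p - q^2 - 2q - 2 → -q^2 - q + 1
  leading term q^2: no divisor's leading term divides it; move -q^2 to the remainder.
  leading term q: no divisor's leading term divides it; move -q to the remainder.
  leading term 1: no divisor's leading term divides it; move 1 to the remainder.
  remainder -q^2 - q + 1 ≠ 0; add k_4 = -q^2 - q + 1 to the basis.

The other S-polynomials (S(h_2,k_3), S(h_1,k_4), S(h_2,k_4), S(k_3,k_4)) all reduce to 0 modulo the current basis, so we have a Gröbner basis.
Inter-reduce: drop elements whose leading term is divisible by another's, tail-reduce, and make monic.
Reduced Gröbner basis: {p - 2q - 1, q^2 + q - 1}.

These differ, so the ideals are not equal.

No, the ideals differ.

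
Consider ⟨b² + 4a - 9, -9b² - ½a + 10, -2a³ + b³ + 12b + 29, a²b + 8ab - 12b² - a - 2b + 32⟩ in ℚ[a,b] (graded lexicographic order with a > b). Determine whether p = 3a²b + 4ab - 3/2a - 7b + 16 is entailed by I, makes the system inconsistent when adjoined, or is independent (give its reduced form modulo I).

First compute the reduced Gröbner basis of I by Buchberger's algorithm.
f_1 = b² + 4a - 9, LT = b².
f_2 = -9b² - ½a + 10, LT = b².
f_3 = -2a³ + b³ + 12b + 29, LT = a³.
f_4 = a²b + 8ab - 12b² - a - 2b + 32, LT = a²b.

S(f_1,f_2): lcm = b². S = 71/18a - 71/9.
  leading term a: no divisor's leading term divides it; move 71/18a to the remainder.
  leading term 1: no divisor's leading term divides it; move -71/9 to the remainder.
  remainder 71/18a - 71/9 ≠ 0; add h_5 = 71/18a - 71/9 to the basis.

S(f_1,f_4): lcm = a²b². S = 4a³ - 8ab² + 12b³ - 9a² + ab + 2b² - 32b.
  leading term a³: subtract (-2)·f_3 from 4a³ - 8ab² + 12b³ - 9a² + ab + 2b² - 32b → -8ab² + 14b³ - 9a² + ab + 2b² - 8b + 58
  leading term ab²: subtract (-8a)·f_1 from -8ab² + 14b³ - 9a² + ab + 2b² - 8b + 58 → 14b³ + 23a² + ab + 2b² - 72a - 8b + 58
  leading term b³: subtract (14b)·f_1 from 14b³ + 23a² + ab + 2b² - 72a - 8b + 58 → 23a² - 55ab + 2b² - 72a + 118b + 58
  leading term a²: subtract (414/71a)·h_5 from 23a² - 55ab + 2b² - 72a + 118b + 58 → -55ab + 2b² - 26a + 118b + 58
  leading term ab: subtract (-990/71b)·h_5 from -55ab + 2b² - 26a + 118b + 58 → 2b² - 26a + 8b + 58
  leading term b²: subtract (2)·f_1 from 2b² - 26a + 8b + 58 → -34a + 8b + 76
  leading term a: subtract (-612/71)·h_5 from -34a + 8b + 76 → 8b + 8
  leading term b: no divisor's leading term divides it; move 8b to the remainder.
  leading term 1: no divisor's leading term divides it; move 8 to the remainder.
  remainder 8b + 8 ≠ 0; add h_6 = 8b + 8 to the basis.

The other S-polynomials (S(f_1,f_3), S(f_2,f_3), S(f_2,f_4), S(f_3,f_4), S(f_1,h_5), S(f_2,h_5), S(f_3,h_5), S(f_4,h_5), S(f_1,h_6), S(f_2,h_6), S(f_3,h_6), S(f_4,h_6), S(h_5,h_6)) all reduce to 0 modulo the current basis, so we have a Gröbner basis.
Inter-reduce: drop elements whose leading term is divisible by another's, tail-reduce, and make monic.
Reduced Gröbner basis: {a - 2, b + 1}.
Label its elements g_1 = a - 2, g_2 = b + 1.

Reduce p = 3a²b + 4ab - 3/2a - 7b + 16 modulo G:
  leading term a²b: subtract (3ab)·g_1 from 3a²b + 4ab - 3/2a - 7b + 16 → 10ab - 3/2a - 7b + 16
  leading term ab: subtract (10b)·g_1 from 10ab - 3/2a - 7b + 16 → -3/2a + 13b + 16
  leading term a: subtract (-3/2)·g_1 from -3/2a + 13b + 16 → 13b + 13
  leading term b: subtract (13)·g_2 from 13b + 13 → 0
  normal form = 0.
Since the normal form is 0, p ∈ I.

The remainder on division by a Gröbner basis is unique — it is the normal form.

3a²b + 4ab - 3/2a - 7b + 16 lies in I (it reduces to 0).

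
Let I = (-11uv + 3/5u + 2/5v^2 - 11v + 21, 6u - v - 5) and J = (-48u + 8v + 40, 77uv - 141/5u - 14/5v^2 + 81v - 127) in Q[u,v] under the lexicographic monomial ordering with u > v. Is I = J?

Yes, the ideals are equal.

Equality of ideals is decidable: compute both reduced Gröbner bases (unique for the ordering) and check whether they agree.
Buchberger on the first generating set:
f_1 = -11uv + 3/5u + 2/5v^2 - 11v + 21, LT = uv.
f_2 = 6u - v - 5, LT = u.

S(f_1,f_2): lcm = uv. S = -3/55u + 43/330v^2 + 11/6v - 21/11.
  leading term u: subtract (-1/110)·f_2 from -3/55u + 43/330v^2 + 11/6v - 21/11 → 43/330v^2 + 301/165v - 43/22
  leading term v^2: no divisor's leading term divides it; move 43/330v^2 to the remainder.
  leading term v: no divisor's leading term divides it; move 301/165v to the remainder.
  leading term 1: no divisor's leading term divides it; move -43/22 to the remainder.
  remainder 43/330v^2 + 301/165v - 43/22 ≠ 0; add g_3 = 43/330v^2 + 301/165v - 43/22 to the basis.

The other S-polynomials (S(f_1,g_3), S(f_2,g_3)) all reduce to 0 modulo the current basis, so we have a Gröbner basis.
Inter-reduce: drop elements whose leading term is divisible by another's, tail-reduce, and make monic.
Reduced Gröbner basis: {u - 1/6v - 5/6, v^2 + 14v - 15}.

Buchberger on the second generating set:
h_1 = -48u + 8v + 40, LT = u.
h_2 = 77uv - 141/5u - 14/5v^2 + 81v - 127, LT = uv.

S(h_1,h_2): lcm = uv. S = 141/385u - 43/330v^2 - 871/462v + 127/77.
  leading term u: subtract (-47/6160)·h_1 from 141/385u - 43/330v^2 - 871/462v + 127/77 → -43/330v^2 - 301/165v + 43/22
  leading term v^2: no divisor's leading term divides it; move -43/330v^2 to the remainder.
  leading term v: no divisor's leading term divides it; move -301/165v to the remainder.
  leading term 1: no divisor's leading term divides it; move 43/22 to the remainder.
  remainder -43/330v^2 - 301/165v + 43/22 ≠ 0; add k_3 = -43/330v^2 - 301/165v + 43/22 to the basis.

The other S-polynomials (S(h_1,k_3), S(h_2,k_3)) all reduce to 0 modulo the current basis, so we have a Gröbner basis.
Inter-reduce: drop elements whose leading term is divisible by another's, tail-reduce, and make monic.
Reduced Gröbner basis: {u - 1/6v - 5/6, v^2 + 14v - 15}.

The two bases agree; hence the ideals are identical.
The same test decides containment: I ⊆ J iff every generator of I reduces to 0 modulo a Gröbner basis of J.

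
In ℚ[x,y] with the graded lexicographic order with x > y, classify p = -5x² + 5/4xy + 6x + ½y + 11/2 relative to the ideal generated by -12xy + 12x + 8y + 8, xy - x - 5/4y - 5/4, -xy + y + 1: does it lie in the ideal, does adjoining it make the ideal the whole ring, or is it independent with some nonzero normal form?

Adjoining -5x² + 5/4xy + 6x + ½y + 11/2 makes the ideal the whole ring: the system is inconsistent.

First compute the reduced Gröbner basis of I by Buchberger's algorithm.
f_1 = -12xy + 12x + 8y + 8, LT = xy.
f_2 = xy - x - 5/4y - 5/4, LT = xy.
f_3 = -xy + y + 1, LT = xy.

S(f_1,f_2): lcm = xy. S = 7/12y + 7/12.
  leading term y: no divisor's leading term divides it; move 7/12y to the remainder.
  leading term 1: no divisor's leading term divides it; move 7/12 to the remainder.
  remainder 7/12y + 7/12 ≠ 0; add h_4 = 7/12y + 7/12 to the basis.

S(f_1,f_3): lcm = xy. S = -x + ⅓y + ⅓.
  leading term x: no divisor's leading term divides it; move -x to the remainder.
  leading term y: subtract (4/7)·h_4 from ⅓y + ⅓ → 0
  remainder -x ≠ 0; add h_5 = -x to the basis.

S(f_2,f_3): lcm = xy. S = -x - ¼y - ¼.
  leading term x: subtract (1)·h_5 from -x - ¼y - ¼ → -¼y - ¼
  leading term y: subtract (-3/7)·h_4 from -¼y - ¼ → 0
  remainder 0.

S(f_1,h_4): lcm = xy. S = -2x - ⅔y - ⅔.
  leading term x: subtract (2)·h_5 from -2x - ⅔y - ⅔ → -⅔y - ⅔
  leading term y: subtract (-8/7)·h_4 from -⅔y - ⅔ → 0
  remainder 0.

S(f_2,h_4): lcm = xy. S = -2x - 5/4y - 5/4.
  leading term x: subtract (2)·h_5 from -2x - 5/4y - 5/4 → -5/4y - 5/4
  leading term y: subtract (-15/7)·h_4 from -5/4y - 5/4 → 0
  remainder 0.

S(f_3,h_4): lcm = xy. S = -x - y - 1.
  leading term x: subtract (1)·h_5 from -x - y - 1 → -y - 1
  leading term y: subtract (-12/7)·h_4 from -y - 1 → 0
  remainder 0.

S(f_1,h_5): lcm = xy. S = -x - ⅔y - ⅔.
  leading term x: subtract (1)·h_5 from -x - ⅔y - ⅔ → -⅔y - ⅔
  leading term y: subtract (-8/7)·h_4 from -⅔y - ⅔ → 0
  remainder 0.

S(f_2,h_5): lcm = xy. S = -x - 5/4y - 5/4.
  leading term x: subtract (1)·h_5 from -x - 5/4y - 5/4 → -5/4y - 5/4
  leading term y: subtract (-15/7)·h_4 from -5/4y - 5/4 → 0
  remainder 0.

S(f_3,h_5): lcm = xy. S = -y - 1.
  leading term y: subtract (-12/7)·h_4 from -y - 1 → 0
  remainder 0.

S(h_4,h_5): leading monomials are coprime, so the S-polynomial reduces to 0 (Buchberger's first criterion).
Every S-polynomial of the final basis reduces to 0, so we have a Gröbner basis.
Inter-reduce: drop elements whose leading term is divisible by another's, tail-reduce, and make monic.
Reduced Gröbner basis: {x, y + 1}.
Label its elements g_1 = x, g_2 = y + 1.

Reduce p = -5x² + 5/4xy + 6x + ½y + 11/2 modulo G:
  leading term x²: subtract (-5x)·g_1 from -5x² + 5/4xy + 6x + ½y + 11/2 → 5/4xy + 6x + ½y + 11/2
  leading term xy: subtract (5/4y)·g_1 from 5/4xy + 6x + ½y + 11/2 → 6x + ½y + 11/2
  leading term x: subtract (6)·g_1 from 6x + ½y + 11/2 → ½y + 11/2
  leading term y: subtract (½)·g_2 from ½y + 11/2 → 5
  leading term 1: no divisor's leading term divides it; move 5 to the remainder.
  normal form = 5.
The normal form is nonzero, so p ∉ I. Since p minus its normal form lies in I, I + (p) = I + (r) where r = 5; decide whether this ideal is the whole ring.
Here r = 5 is a nonzero constant, hence a unit: 1 ∈ I + (p), the Gröbner basis of I + (p) is {1}, and the enlarged system has no common solution — adjoining p is inconsistent.

The remainder on division by a Gröbner basis is unique — it is the normal form.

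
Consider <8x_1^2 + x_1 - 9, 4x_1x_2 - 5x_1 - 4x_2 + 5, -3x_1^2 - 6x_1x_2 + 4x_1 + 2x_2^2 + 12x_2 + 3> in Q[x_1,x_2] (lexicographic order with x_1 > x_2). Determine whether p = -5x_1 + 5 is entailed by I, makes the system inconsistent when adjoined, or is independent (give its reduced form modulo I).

-5x_1 + 5 lies in I (it reduces to 0).

First compute the reduced Gröbner basis of I by Buchberger's algorithm.
f_1 = 8x_1^2 + x_1 - 9, LT = x_1^2.
f_2 = 4x_1x_2 - 5x_1 - 4x_2 + 5, LT = x_1x_2.
f_3 = -3x_1^2 - 6x_1x_2 + 4x_1 + 2x_2^2 + 12x_2 + 3, LT = x_1^2.

S(f_1,f_3): lcm = x_1^2. S = -2x_1x_2 + 35/24x_1 + 2/3x_2^2 + 4x_2 - 1/8.
  reduce S modulo (f_1, f_2, f_3):
  remainder -25/24x_1 + 2/3x_2^2 + 2x_2 + 19/8 ≠ 0; add h_4 = -25/24x_1 + 2/3x_2^2 + 2x_2 + 19/8 to the basis.

S(f_2,f_3): lcm = x_1^2x_2. S = -5/4x_1^2 - 2x_1x_2^2 + 1/3x_1x_2 + 5/4x_1 + 2/3x_2^3 + 4x_2^2 + x_2.
  reduce S modulo (f_1, f_2, f_3, h_4):
  remainder 2/3x_2^3 + 7/6x_2^2 - 7/6x_2 - 5/3 ≠ 0; add h_5 = 2/3x_2^3 + 7/6x_2^2 - 7/6x_2 - 5/3 to the basis.

S(f_1,h_4): lcm = x_1^2. S = 16/25x_1x_2^2 + 48/25x_1x_2 + 481/200x_1 - 9/8.
  reduce S modulo (f_1, f_2, f_3, h_4, h_5):
  remainder 2722/625x_2^2 + 8166/625x_2 + 5444/625 ≠ 0; add h_6 = 2722/625x_2^2 + 8166/625x_2 + 5444/625 to the basis.

The other S-polynomials (S(f_1,f_2), S(f_2,h_4), S(f_3,h_4), S(f_1,h_5), S(f_2,h_5), S(f_3,h_5), S(h_4,h_5), S(f_1,h_6), S(f_2,h_6), S(f_3,h_6), S(h_4,h_6), S(h_5,h_6)) all reduce to 0 modulo the current basis, so we have a Gröbner basis.
Inter-reduce: drop elements whose leading term is divisible by another's, tail-reduce, and make monic.
Reduced Gröbner basis: {x_1 - 1, x_2^2 + 3x_2 + 2}.
Label its elements g_1 = x_1 - 1, g_2 = x_2^2 + 3x_2 + 2.

Reduce p = -5x_1 + 5 modulo G:
  leading term x_1: subtract (-5)·g_1 from -5x_1 + 5 → 0
  normal form = 0.
Since the normal form is 0, p ∈ I.

The remainder on division by a Gröbner basis is unique — it is the normal form.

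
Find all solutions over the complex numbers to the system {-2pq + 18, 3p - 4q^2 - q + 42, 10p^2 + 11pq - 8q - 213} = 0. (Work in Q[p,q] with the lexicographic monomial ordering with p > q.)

Compute a lex Gröbner basis by Buchberger's algorithm.
f_1 = -2pq + 18, LT = pq.
f_2 = 3p - 4q^2 - q + 42, LT = p.
f_3 = 10p^2 + 11pq - 8q - 213, LT = p^2.

S(f_1,f_2): lcm = pq. S = 4/3q^3 + 1/3q^2 - 14q - 9.
  leading term q^3: no divisor's leading term divides it; move 4/3q^3 to the remainder.
  leading term q^2: no divisor's leading term divides it; move 1/3q^2 to the remainder.
  leading term q: no divisor's leading term divides it; move -14q to the remainder.
  leading term 1: no divisor's leading term divides it; move -9 to the remainder.
  remainder 4/3q^3 + 1/3q^2 - 14q - 9 ≠ 0; add h_4 = 4/3q^3 + 1/3q^2 - 14q - 9 to the basis.

S(f_1,f_3): lcm = p^2q. S = -11/10pq^2 - 9p + 4/5q^2 + 213/10q.
  leading term pq^2: subtract (11/20q)·f_1 from -11/10pq^2 - 9p + 4/5q^2 + 213/10q → -9p + 4/5q^2 + 57/5q
  leading term p: subtract (-3)·f_2 from -9p + 4/5q^2 + 57/5q → -56/5q^2 + 42/5q + 126
  leading term q^2: no divisor's leading term divides it; move -56/5q^2 to the remainder.
  leading term q: no divisor's leading term divides it; move 42/5q to the remainder.
  leading term 1: no divisor's leading term divides it; move 126 to the remainder.
  remainder -56/5q^2 + 42/5q + 126 ≠ 0; add h_5 = -56/5q^2 + 42/5q + 126 to the basis.

S(f_2,f_3): lcm = p^2. S = -4/3pq^2 - 43/30pq + 14p + 4/5q + 213/10.
  leading term pq^2: subtract (2/3q)·f_1 from -4/3pq^2 - 43/30pq + 14p + 4/5q + 213/10 → -43/30pq + 14p - 56/5q + 213/10
  leading term pq: subtract (43/60)·f_1 from -43/30pq + 14p - 56/5q + 213/10 → 14p - 56/5q + 42/5
  leading term p: subtract (14/3)·f_2 from 14p - 56/5q + 42/5 → 56/3q^2 - 98/15q - 938/5
  leading term q^2: subtract (-5/3)·h_5 from 56/3q^2 - 98/15q - 938/5 → 112/15q + 112/5
  leading term q: no divisor's leading term divides it; move 112/15q to the remainder.
  leading term 1: no divisor's leading term divides it; move 112/5 to the remainder.
  remainder 112/15q + 112/5 ≠ 0; add h_6 = 112/15q + 112/5 to the basis.

The other S-polynomials (S(f_1,h_4), S(f_2,h_4), S(f_3,h_4), S(f_1,h_5), S(f_2,h_5), S(f_3,h_5), S(h_4,h_5), S(f_1,h_6), S(f_2,h_6), S(f_3,h_6), S(h_4,h_6), S(h_5,h_6)) all reduce to 0 modulo the current basis, so we have a Gröbner basis.
Inter-reduce: drop elements whose leading term is divisible by another's, tail-reduce, and make monic.
Reduced Gröbner basis: {p + 3, q + 3}.

From the last basis element, q + 3 = 0, so q takes values in {-3}. Each choice, substituted upward through the basis, yields the corresponding point(s) of the solution set.
  q = -3: the earlier basis element becomes p + 3 = 0, giving p = -3 — point (-3, -3).

{(-3, -3)}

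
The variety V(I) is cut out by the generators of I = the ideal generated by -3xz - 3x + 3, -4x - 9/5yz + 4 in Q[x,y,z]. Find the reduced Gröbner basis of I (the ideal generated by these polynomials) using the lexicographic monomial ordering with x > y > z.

G = {x + 9/20yz - 1, yz^2 + yz - 20/9z}

f_1 = -3xz - 3x + 3, LT = xz.
f_2 = -4x - 9/5yz + 4, LT = x.

S(f_1,f_2): lcm = xz. S = x - 9/20yz^2 + z - 1.
  reduce S modulo (f_1, f_2):
  remainder -9/20yz^2 - 9/20yz + z ≠ 0; add g_3 = -9/20yz^2 - 9/20yz + z to the basis.

The other S-polynomials (S(f_1,g_3), S(f_2,g_3)) all reduce to 0 modulo the current basis, so we have a Gröbner basis.
Inter-reduce: drop elements whose leading term is divisible by another's, tail-reduce, and make monic.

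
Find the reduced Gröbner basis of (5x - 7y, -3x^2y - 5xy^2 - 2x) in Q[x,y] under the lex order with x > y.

f_1 = 5x - 7y, LT = x.
f_2 = -3x^2y - 5xy^2 - 2x, LT = x^2y.

S(f_1,f_2): lcm = x^2y. S = -46/15xy^2 - 2/3x.
  leading term xy^2: subtract (-46/75y^2)·f_1 from -46/15xy^2 - 2/3x → -2/3x - 322/75y^3
  leading term x: subtract (-2/15)·f_1 from -2/3x - 322/75y^3 → -322/75y^3 - 14/15y
  leading term y^3: no divisor's leading term divides it; move -322/75y^3 to the remainder.
  leading term y: no divisor's leading term divides it; move -14/15y to the remainder.
  remainder -322/75y^3 - 14/15y ≠ 0; add g_3 = -322/75y^3 - 14/15y to the basis.

The other S-polynomials (S(f_1,g_3), S(f_2,g_3)) all reduce to 0 modulo the current basis, so we have a Gröbner basis.
Inter-reduce: drop elements whose leading term is divisible by another's, tail-reduce, and make monic.

G = {x - 7/5y, y^3 + 5/23y}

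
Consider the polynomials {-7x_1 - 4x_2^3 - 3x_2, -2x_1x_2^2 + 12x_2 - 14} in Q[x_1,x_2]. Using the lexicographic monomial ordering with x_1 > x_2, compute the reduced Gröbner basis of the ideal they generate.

G = {x_1 + 4/7x_2^3 + 3/7x_2, x_2^5 + 3/4x_2^3 + 21/2x_2 - 49/4}

f_1 = -7x_1 - 4x_2^3 - 3x_2, LT = x_1.
f_2 = -2x_1x_2^2 + 12x_2 - 14, LT = x_1x_2^2.

S(f_1,f_2): lcm = x_1x_2^2. S = 4/7x_2^5 + 3/7x_2^3 + 6x_2 - 7.
  leading term x_2^5: no divisor's leading term divides it; move 4/7x_2^5 to the remainder.
  leading term x_2^3: no divisor's leading term divides it; move 3/7x_2^3 to the remainder.
  leading term x_2: no divisor's leading term divides it; move 6x_2 to the remainder.
  leading term 1: no divisor's leading term divides it; move -7 to the remainder.
  remainder 4/7x_2^5 + 3/7x_2^3 + 6x_2 - 7 ≠ 0; add g_3 = 4/7x_2^5 + 3/7x_2^3 + 6x_2 - 7 to the basis.

The other S-polynomials (S(f_1,g_3), S(f_2,g_3)) all reduce to 0 modulo the current basis, so we have a Gröbner basis.
Inter-reduce: drop elements whose leading term is divisible by another's, tail-reduce, and make monic.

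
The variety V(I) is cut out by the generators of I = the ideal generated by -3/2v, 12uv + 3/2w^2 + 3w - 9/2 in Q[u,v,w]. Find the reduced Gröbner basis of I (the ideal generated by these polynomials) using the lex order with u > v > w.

G = {v, w^2 + 2w - 3}

f_1 = -3/2v, LT = v.
f_2 = 12uv + 3/2w^2 + 3w - 9/2, LT = uv.

S(f_1,f_2): lcm = uv. S = -1/8w^2 - 1/4w + 3/8.
  reduce S modulo (f_1, f_2):
  remainder -1/8w^2 - 1/4w + 3/8 ≠ 0; add g_3 = -1/8w^2 - 1/4w + 3/8 to the basis.

The other S-polynomials (S(f_1,g_3), S(f_2,g_3)) all reduce to 0 modulo the current basis, so we have a Gröbner basis.
Inter-reduce: drop elements whose leading term is divisible by another's, tail-reduce, and make monic.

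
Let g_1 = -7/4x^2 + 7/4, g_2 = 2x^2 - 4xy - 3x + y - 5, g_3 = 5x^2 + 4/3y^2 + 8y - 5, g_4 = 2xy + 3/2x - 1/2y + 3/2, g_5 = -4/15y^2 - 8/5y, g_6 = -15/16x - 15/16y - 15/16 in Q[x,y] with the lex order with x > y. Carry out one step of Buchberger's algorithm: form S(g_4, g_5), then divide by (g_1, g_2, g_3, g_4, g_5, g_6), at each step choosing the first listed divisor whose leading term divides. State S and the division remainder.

S(g_4, g_5) = -21/4xy - 1/4y^2 + 3/4y; remainder on division = -3y.

lcm(LM(g_4), LM(g_5)) = xy^2.
S = (lcm/LT(g_4))·g_4 − (lcm/LT(g_5))·g_5 = -21/4xy - 1/4y^2 + 3/4y.
Reduce S modulo (g_1, g_2, g_3, g_4, g_5, g_6) in that order:
  leading term xy: subtract (-21/8)·g_4 from -21/4xy - 1/4y^2 + 3/4y → 63/16x - 1/4y^2 - 9/16y + 63/16
  leading term x: subtract (-21/5)·g_6 from 63/16x - 1/4y^2 - 9/16y + 63/16 → -1/4y^2 - 9/2y
  leading term y^2: subtract (15/16)·g_5 from -1/4y^2 - 9/2y → -3y
  leading term y: no divisor's leading term divides it; move -3y to the remainder.
The remainder -3y is nonzero, so it would be added as the next basis element.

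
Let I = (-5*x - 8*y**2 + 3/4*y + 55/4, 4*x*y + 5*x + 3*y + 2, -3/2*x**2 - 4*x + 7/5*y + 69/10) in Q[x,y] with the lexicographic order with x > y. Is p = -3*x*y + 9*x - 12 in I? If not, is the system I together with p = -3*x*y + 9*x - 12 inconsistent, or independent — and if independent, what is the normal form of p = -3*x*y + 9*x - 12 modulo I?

-3*x*y + 9*x - 12 lies in I (it reduces to 0).

First compute the reduced Gröbner basis of I by Buchberger's algorithm.
f_1 = -5*x - 8*y**2 + 3/4*y + 55/4, LT = x.
f_2 = 4*x*y + 5*x + 3*y + 2, LT = x*y.
f_3 = -3/2*x**2 - 4*x + 7/5*y + 69/10, LT = x**2.

S(f_1,f_2): lcm = x*y. S = -5/4*x + 8/5*y**3 - 3/20*y**2 - 7/2*y - 1/2.
  leading term x: subtract (1/4)·f_1 from -5/4*x + 8/5*y**3 - 3/20*y**2 - 7/2*y - 1/2 → 8/5*y**3 + 37/20*y**2 - 59/16*y - 63/16
  leading term y**3: no divisor's leading term divides it; move 8/5*y**3 to the remainder.
  leading term y**2: no divisor's leading term divides it; move 37/20*y**2 to the remainder.
  leading term y: no divisor's leading term divides it; move -59/16*y to the remainder.
  leading term 1: no divisor's leading term divides it; move -63/16 to the remainder.
  remainder 8/5*y**3 + 37/20*y**2 - 59/16*y - 63/16 ≠ 0; add h_4 = 8/5*y**3 + 37/20*y**2 - 59/16*y - 63/16 to the basis.

S(f_1,f_3): lcm = x**2. S = 8/5*x*y**2 - 3/20*x*y - 65/12*x + 14/15*y + 23/5.
  leading term x*y**2: subtract (-8/25*y**2)·f_1 from 8/5*x*y**2 - 3/20*x*y - 65/12*x + 14/15*y + 23/5 → -3/20*x*y - 65/12*x - 64/25*y**4 + 6/25*y**3 + 22/5*y**2 + 14/15*y + 23/5
  leading term x*y: subtract (3/100*y)·f_1 from -3/20*x*y - 65/12*x - 64/25*y**4 + 6/25*y**3 + 22/5*y**2 + 14/15*y + 23/5 → -65/12*x - 64/25*y**4 + 12/25*y**3 + 1751/400*y**2 + 25/48*y + 23/5
  leading term x: subtract (13/12)·f_1 from -65/12*x - 64/25*y**4 + 12/25*y**3 + 1751/400*y**2 + 25/48*y + 23/5 → -64/25*y**4 + 12/25*y**3 + 15653/1200*y**2 - 7/24*y - 2471/240
  leading term y**4: subtract (-8/5*y)·h_4 from -64/25*y**4 + 12/25*y**3 + 15653/1200*y**2 - 7/24*y - 2471/240 → 86/25*y**3 + 8573/1200*y**2 - 791/120*y - 2471/240
  leading term y**3: subtract (43/20)·h_4 from 86/25*y**3 + 8573/1200*y**2 - 791/120*y - 2471/240 → 19/6*y**2 + 1283/960*y - 1757/960
  leading term y**2: no divisor's leading term divides it; move 19/6*y**2 to the remainder.
  leading term y: no divisor's leading term divides it; move 1283/960*y to the remainder.
  leading term 1: no divisor's leading term divides it; move -1757/960 to the remainder.
  remainder 19/6*y**2 + 1283/960*y - 1757/960 ≠ 0; add h_5 = 19/6*y**2 + 1283/960*y - 1757/960 to the basis.

S(f_2,f_3): lcm = x**2*y. S = 5/4*x**2 - 23/12*x*y + 1/2*x + 14/15*y**2 + 23/5*y.
  leading term x**2: subtract (-1/4*x)·f_1 from 5/4*x**2 - 23/12*x*y + 1/2*x + 14/15*y**2 + 23/5*y → -2*x*y**2 - 83/48*x*y + 63/16*x + 14/15*y**2 + 23/5*y
  leading term x*y**2: subtract (2/5*y**2)·f_1 from -2*x*y**2 - 83/48*x*y + 63/16*x + 14/15*y**2 + 23/5*y → -83/48*x*y + 63/16*x + 16/5*y**4 - 3/10*y**3 - 137/30*y**2 + 23/5*y
  leading term x*y: subtract (83/240*y)·f_1 from -83/48*x*y + 63/16*x + 16/5*y**4 - 3/10*y**3 - 137/30*y**2 + 23/5*y → 63/16*x + 16/5*y**4 + 37/15*y**3 - 4633/960*y**2 - 149/960*y
  leading term x: subtract (-63/80)·f_1 from 63/16*x + 16/5*y**4 + 37/15*y**3 - 4633/960*y**2 - 149/960*y → 16/5*y**4 + 37/15*y**3 - 10681/960*y**2 + 209/480*y + 693/64
  leading term y**4: subtract (2*y)·h_4 from 16/5*y**4 + 37/15*y**3 - 10681/960*y**2 + 209/480*y + 693/64 → -37/30*y**3 - 3601/960*y**2 + 3989/480*y + 693/64
  leading term y**3: subtract (-37/48)·h_4 from -37/30*y**3 - 3601/960*y**2 + 3989/480*y + 693/64 → -93/40*y**2 + 6999/1280*y + 1995/256
  leading term y**2: subtract (-279/380)·h_5 from -93/40*y**2 + 6999/1280*y + 1995/256 → 24507/3800*y + 24507/3800
  leading term y: no divisor's leading term divides it; move 24507/3800*y to the remainder.
  leading term 1: no divisor's leading term divides it; move 24507/3800 to the remainder.
  remainder 24507/3800*y + 24507/3800 ≠ 0; add h_6 = 24507/3800*y + 24507/3800 to the basis.

The other S-polynomials (S(f_1,h_4), S(f_2,h_4), S(f_3,h_4), S(f_1,h_5), S(f_2,h_5), S(f_3,h_5), S(h_4,h_5), S(f_1,h_6), S(f_2,h_6), S(f_3,h_6), S(h_4,h_6), S(h_5,h_6)) all reduce to 0 modulo the current basis, so we have a Gröbner basis.
Inter-reduce: drop elements whose leading term is divisible by another's, tail-reduce, and make monic.
Reduced Gröbner basis: {x - 1, y + 1}.
Label its elements g_1 = x - 1, g_2 = y + 1.

Reduce p = -3*x*y + 9*x - 12 modulo G:
  leading term x*y: subtract (-3*y)·g_1 from -3*x*y + 9*x - 12 → 9*x - 3*y - 12
  leading term x: subtract (9)·g_1 from 9*x - 3*y - 12 → -3*y - 3
  leading term y: subtract (-3)·g_2 from -3*y - 3 → 0
  normal form = 0.
Since the normal form is 0, p ∈ I.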